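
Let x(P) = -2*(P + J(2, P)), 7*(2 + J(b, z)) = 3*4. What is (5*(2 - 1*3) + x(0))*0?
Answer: 0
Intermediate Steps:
J(b, z) = -2/7 (J(b, z) = -2 + (3*4)/7 = -2 + (⅐)*12 = -2 + 12/7 = -2/7)
x(P) = 4/7 - 2*P (x(P) = -2*(P - 2/7) = -2*(-2/7 + P) = 4/7 - 2*P)
(5*(2 - 1*3) + x(0))*0 = (5*(2 - 1*3) + (4/7 - 2*0))*0 = (5*(2 - 3) + (4/7 + 0))*0 = (5*(-1) + 4/7)*0 = (-5 + 4/7)*0 = -31/7*0 = 0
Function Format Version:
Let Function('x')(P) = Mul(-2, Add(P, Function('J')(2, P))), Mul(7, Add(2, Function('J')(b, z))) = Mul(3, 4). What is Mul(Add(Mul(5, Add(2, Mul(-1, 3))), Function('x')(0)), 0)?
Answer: 0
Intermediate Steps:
Function('J')(b, z) = Rational(-2, 7) (Function('J')(b, z) = Add(-2, Mul(Rational(1, 7), Mul(3, 4))) = Add(-2, Mul(Rational(1, 7), 12)) = Add(-2, Rational(12, 7)) = Rational(-2, 7))
Function('x')(P) = Add(Rational(4, 7), Mul(-2, P)) (Function('x')(P) = Mul(-2, Add(P, Rational(-2, 7))) = Mul(-2, Add(Rational(-2, 7), P)) = Add(Rational(4, 7), Mul(-2, P)))
Mul(Add(Mul(5, Add(2, Mul(-1, 3))), Function('x')(0)), 0) = Mul(Add(Mul(5, Add(2, Mul(-1, 3))), Add(Rational(4, 7), Mul(-2, 0))), 0) = Mul(Add(Mul(5, Add(2, -3)), Add(Rational(4, 7), 0)), 0) = Mul(Add(Mul(5, -1), Rational(4, 7)), 0) = Mul(Add(-5, Rational(4, 7)), 0) = Mul(Rational(-31, 7), 0) = 0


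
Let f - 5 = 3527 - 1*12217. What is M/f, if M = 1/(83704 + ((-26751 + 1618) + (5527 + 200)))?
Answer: -1/558428130 ≈ -1.7907e-9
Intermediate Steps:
f = -8685 (f = 5 + (3527 - 1*12217) = 5 + (3527 - 12217) = 5 - 8690 = -8685)
M = 1/64298 (M = 1/(83704 + (-25133 + 5727)) = 1/(83704 - 19406) = 1/64298 ≈ 1.5553e-5)
M/f = (1/64298)/(-8685) = (1/64298)*(-1/8685) = -1/558428130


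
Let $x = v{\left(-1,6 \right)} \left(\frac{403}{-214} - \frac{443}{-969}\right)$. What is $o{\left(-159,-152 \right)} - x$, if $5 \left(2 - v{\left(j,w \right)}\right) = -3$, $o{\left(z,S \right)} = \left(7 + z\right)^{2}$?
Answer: $\frac{4791752897}{207366} \approx 23108.0$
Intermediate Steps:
$v{\left(j,w \right)} = \frac{13}{5}$ ($v{\left(j,w \right)} = 2 - - \frac{3}{5} = 2 + \frac{3}{5} = \frac{13}{5}$)
$x = - \frac{768833}{207366}$ ($x = \frac{13 \left(\frac{403}{-214} - \frac{443}{-969}\right)}{5} = \frac{13 \left(403 \left(- \frac{1}{214}\right) - - \frac{443}{969}\right)}{5} = \frac{13 \left(- \frac{403}{214} + \frac{443}{969}\right)}{5} = \frac{13}{5} \left(- \frac{295705}{207366}\right) = - \frac{768833}{207366} \approx -3.7076$)
$o{\left(-159,-152 \right)} - x = \left(7 - 159\right)^{2} - - \frac{768833}{207366} = \left(-152\right)^{2} + \frac{768833}{207366} = 23104 + \frac{768833}{207366} = \frac{4791752897}{207366}$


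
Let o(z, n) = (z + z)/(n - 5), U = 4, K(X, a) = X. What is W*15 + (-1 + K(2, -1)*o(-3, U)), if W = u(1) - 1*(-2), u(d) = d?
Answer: 56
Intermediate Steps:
W = 3 (W = 1 - 1*(-2) = 1 + 2 = 3)
o(z, n) = 2*z/(-5 + n) (o(z, n) = (2*z)/(-5 + n) = 2*z/(-5 + n))
W*15 + (-1 + K(2, -1)*o(-3, U)) = 3*15 + (-1 + 2*(2*(-3)/(-5 + 4))) = 45 + (-1 + 2*(2*(-3)/(-1))) = 45 + (-1 + 2*(2*(-3)*(-1))) = 45 + (-1 + 2*6) = 45 + (-1 + 12) = 45 + 11 = 56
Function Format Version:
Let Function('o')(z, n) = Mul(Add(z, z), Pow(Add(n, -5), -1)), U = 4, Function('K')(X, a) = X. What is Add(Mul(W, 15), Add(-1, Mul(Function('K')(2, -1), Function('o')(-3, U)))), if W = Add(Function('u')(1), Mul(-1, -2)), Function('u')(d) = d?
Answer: 56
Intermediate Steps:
W = 3 (W = Add(1, Mul(-1, -2)) = Add(1, 2) = 3)
Function('o')(z, n) = Mul(2, z, Pow(Add(-5, n), -1)) (Function('o')(z, n) = Mul(Mul(2, z), Pow(Add(-5, n), -1)) = Mul(2, z, Pow(Add(-5, n), -1)))
Add(Mul(W, 15), Add(-1, Mul(Function('K')(2, -1), Function('o')(-3, U)))) = Add(Mul(3, 15), Add(-1, Mul(2, Mul(2, -3, Pow(Add(-5, 4), -1))))) = Add(45, Add(-1, Mul(2, Mul(2, -3, Pow(-1, -1))))) = Add(45, Add(-1, Mul(2, Mul(2, -3, -1)))) = Add(45, Add(-1, Mul(2, 6))) = Add(45, Add(-1, 12)) = Add(45, 11) = 56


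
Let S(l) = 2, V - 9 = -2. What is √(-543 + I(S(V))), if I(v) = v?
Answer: I*√541 ≈ 23.259*I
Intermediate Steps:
V = 7 (V = 9 - 2 = 7)
√(-543 + I(S(V))) = √(-543 + 2) = √(-541) = I*√541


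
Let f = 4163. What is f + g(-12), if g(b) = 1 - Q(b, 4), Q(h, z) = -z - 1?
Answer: 4169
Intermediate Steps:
Q(h, z) = -1 - z
g(b) = 6 (g(b) = 1 - (-1 - 1*4) = 1 - (-1 - 4) = 1 - 1*(-5) = 1 + 5 = 6)
f + g(-12) = 4163 + 6 = 4169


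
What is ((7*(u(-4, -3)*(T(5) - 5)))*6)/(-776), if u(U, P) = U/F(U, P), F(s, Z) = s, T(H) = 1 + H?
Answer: -21/388 ≈ -0.054124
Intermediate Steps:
u(U, P) = 1 (u(U, P) = U/U = 1)
((7*(u(-4, -3)*(T(5) - 5)))*6)/(-776) = ((7*(1*((1 + 5) - 5)))*6)/(-776) = ((7*(1*(6 - 5)))*6)*(-1/776) = ((7*(1*1))*6)*(-1/776) = ((7*1)*6)*(-1/776) = (7*6)*(-1/776) = 42*(-1/776) = -21/388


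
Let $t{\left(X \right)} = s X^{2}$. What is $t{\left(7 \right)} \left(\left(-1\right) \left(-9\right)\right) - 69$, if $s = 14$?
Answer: $6105$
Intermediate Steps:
$t{\left(X \right)} = 14 X^{2}$
$t{\left(7 \right)} \left(\left(-1\right) \left(-9\right)\right) - 69 = 14 \cdot 7^{2} \left(\left(-1\right) \left(-9\right)\right) - 69 = 14 \cdot 49 \cdot 9 - 69 = 686 \cdot 9 - 69 = 6174 - 69 = 6105$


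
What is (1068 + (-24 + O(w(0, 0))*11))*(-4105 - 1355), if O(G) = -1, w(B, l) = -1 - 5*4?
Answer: -5640180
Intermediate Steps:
w(B, l) = -21 (w(B, l) = -1 - 20 = -21)
(1068 + (-24 + O(w(0, 0))*11))*(-4105 - 1355) = (1068 + (-24 - 1*11))*(-4105 - 1355) = (1068 + (-24 - 11))*(-5460) = (1068 - 35)*(-5460) = 1033*(-5460) = -5640180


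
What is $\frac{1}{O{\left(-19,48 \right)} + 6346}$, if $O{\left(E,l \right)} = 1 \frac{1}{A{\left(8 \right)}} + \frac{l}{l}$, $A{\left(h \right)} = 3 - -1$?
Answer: $\frac{4}{25389} \approx 0.00015755$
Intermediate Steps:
$A{\left(h \right)} = 4$ ($A{\left(h \right)} = 3 + 1 = 4$)
$O{\left(E,l \right)} = \frac{5}{4}$ ($O{\left(E,l \right)} = 1 \cdot \frac{1}{4} + \frac{l}{l} = 1 \cdot \frac{1}{4} + 1 = \frac{1}{4} + 1 = \frac{5}{4}$)
$\frac{1}{O{\left(-19,48 \right)} + 6346} = \frac{1}{\frac{5}{4} + 6346} = \frac{1}{\frac{25389}{4}} = \frac{4}{25389}$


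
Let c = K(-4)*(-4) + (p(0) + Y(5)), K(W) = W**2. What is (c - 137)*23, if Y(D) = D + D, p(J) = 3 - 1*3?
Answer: -4393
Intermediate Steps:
p(J) = 0 (p(J) = 3 - 3 = 0)
Y(D) = 2*D
c = -54 (c = (-4)**2*(-4) + (0 + 2*5) = 16*(-4) + (0 + 10) = -64 + 10 = -54)
(c - 137)*23 = (-54 - 137)*23 = -191*23 = -4393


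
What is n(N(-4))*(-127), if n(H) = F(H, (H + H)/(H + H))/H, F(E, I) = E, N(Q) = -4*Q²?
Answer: -127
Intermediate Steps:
n(H) = 1 (n(H) = H/H = 1)
n(N(-4))*(-127) = 1*(-127) = -127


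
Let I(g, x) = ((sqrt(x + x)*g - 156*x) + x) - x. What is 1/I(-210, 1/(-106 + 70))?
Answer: 39/22219 + 315*I*sqrt(2)/22219 ≈ 0.0017553 + 0.020049*I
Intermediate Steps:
I(g, x) = -156*x + g*sqrt(2)*sqrt(x) (I(g, x) = ((sqrt(2*x)*g - 156*x) + x) - x = (((sqrt(2)*sqrt(x))*g - 156*x) + x) - x = ((g*sqrt(2)*sqrt(x) - 156*x) + x) - x = ((-156*x + g*sqrt(2)*sqrt(x)) + x) - x = (-155*x + g*sqrt(2)*sqrt(x)) - x = -156*x + g*sqrt(2)*sqrt(x))
1/I(-210, 1/(-106 + 70)) = 1/(-156/(-106 + 70) - 210*sqrt(2)*sqrt(1/(-106 + 70))) = 1/(-156/(-36) - 210*sqrt(2)*sqrt(1/(-36))) = 1/(-156*(-1/36) - 210*sqrt(2)*sqrt(-1/36)) = 1/(13/3 - 210*sqrt(2)*I/6) = 1/(13/3 - 35*I*sqrt(2))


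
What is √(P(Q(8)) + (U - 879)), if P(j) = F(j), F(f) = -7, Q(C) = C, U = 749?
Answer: I*√137 ≈ 11.705*I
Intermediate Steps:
P(j) = -7
√(P(Q(8)) + (U - 879)) = √(-7 + (749 - 879)) = √(-7 - 130) = √(-137) = I*√137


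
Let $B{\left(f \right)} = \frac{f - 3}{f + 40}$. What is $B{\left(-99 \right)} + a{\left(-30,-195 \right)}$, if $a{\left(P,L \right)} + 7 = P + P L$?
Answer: $\frac{343069}{59} \approx 5814.7$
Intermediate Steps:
$a{\left(P,L \right)} = -7 + P + L P$ ($a{\left(P,L \right)} = -7 + \left(P + P L\right) = -7 + \left(P + L P\right) = -7 + P + L P$)
$B{\left(f \right)} = \frac{-3 + f}{40 + f}$
$B{\left(-99 \right)} + a{\left(-30,-195 \right)} = \frac{-3 - 99}{40 - 99} - -5813 = \frac{1}{-59} \left(-102\right) - -5813 = \left(- \frac{1}{59}\right) \left(-102\right) + 5813 = \frac{102}{59} + 5813 = \frac{343069}{59}$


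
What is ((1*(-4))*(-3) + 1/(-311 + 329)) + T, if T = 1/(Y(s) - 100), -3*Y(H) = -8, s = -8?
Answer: 31655/2628 ≈ 12.045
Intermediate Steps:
Y(H) = 8/3 (Y(H) = -1/3*(-8) = 8/3)
T = -3/292 (T = 1/(8/3 - 100) = 1/(-292/3) = -3/292 ≈ -0.010274)
((1*(-4))*(-3) + 1/(-311 + 329)) + T = ((1*(-4))*(-3) + 1/(-311 + 329)) - 3/292 = (-4*(-3) + 1/18) - 3/292 = (12 + 1/18) - 3/292 = 217/18 - 3/292 = 31655/2628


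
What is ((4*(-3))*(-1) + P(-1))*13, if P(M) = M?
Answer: 143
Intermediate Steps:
((4*(-3))*(-1) + P(-1))*13 = ((4*(-3))*(-1) - 1)*13 = (-12*(-1) - 1)*13 = (12 - 1)*13 = 11*13 = 143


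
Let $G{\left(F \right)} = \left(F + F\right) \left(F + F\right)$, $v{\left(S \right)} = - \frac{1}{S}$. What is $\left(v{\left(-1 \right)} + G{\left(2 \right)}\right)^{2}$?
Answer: $289$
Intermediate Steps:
$G{\left(F \right)} = 4 F^{2}$ ($G{\left(F \right)} = 2 F 2 F = 4 F^{2}$)
$\left(v{\left(-1 \right)} + G{\left(2 \right)}\right)^{2} = \left(- \frac{1}{-1} + 4 \cdot 2^{2}\right)^{2} = \left(\left(-1\right) \left(-1\right) + 4 \cdot 4\right)^{2} = \left(1 + 16\right)^{2} = 17^{2} = 289$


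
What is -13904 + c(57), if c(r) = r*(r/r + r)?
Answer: -10598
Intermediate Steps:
c(r) = r*(1 + r)
-13904 + c(57) = -13904 + 57*(1 + 57) = -13904 + 57*58 = -13904 + 3306 = -10598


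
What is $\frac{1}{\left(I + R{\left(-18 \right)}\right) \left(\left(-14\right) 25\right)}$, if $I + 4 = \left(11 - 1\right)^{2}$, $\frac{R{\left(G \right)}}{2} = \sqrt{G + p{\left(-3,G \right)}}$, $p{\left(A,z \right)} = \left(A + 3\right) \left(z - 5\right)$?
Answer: $\frac{i}{2100 \left(\sqrt{2} - 16 i\right)} \approx -2.9531 \cdot 10^{-5} + 2.6102 \cdot 10^{-6} i$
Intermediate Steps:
$p{\left(A,z \right)} = \left(-5 + z\right) \left(3 + A\right)$ ($p{\left(A,z \right)} = \left(3 + A\right) \left(-5 + z\right) = \left(-5 + z\right) \left(3 + A\right)$)
$R{\left(G \right)} = 2 \sqrt{G}$ ($R{\left(G \right)} = 2 \sqrt{G - 0} = 2 \sqrt{G + \left(-15 + 15 + 3 G - 3 G\right)} = 2 \sqrt{G + 0} = 2 \sqrt{G}$)
$I = 96$ ($I = -4 + \left(11 - 1\right)^{2} = -4 + 10^{2} = -4 + 100 = 96$)
$\frac{1}{\left(I + R{\left(-18 \right)}\right) \left(\left(-14\right) 25\right)} = \frac{1}{\left(96 + 2 \sqrt{-18}\right) \left(\left(-14\right) 25\right)} = \frac{1}{\left(96 + 2 \cdot 3 i \sqrt{2}\right) \left(-350\right)} = \frac{1}{\left(96 + 6 i \sqrt{2}\right) \left(-350\right)} = \frac{1}{-33600 - 2100 i \sqrt{2}}$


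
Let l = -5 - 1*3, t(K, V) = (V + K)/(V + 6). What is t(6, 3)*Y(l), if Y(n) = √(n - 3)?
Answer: I*√11 ≈ 3.3166*I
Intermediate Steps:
t(K, V) = (K + V)/(6 + V)
l = -8 (l = -5 - 3 = -8)
Y(n) = √(-3 + n)
t(6, 3)*Y(l) = ((6 + 3)/(6 + 3))*√(-3 - 8) = (9/9)*√(-11) = ((⅑)*9)*(I*√11) = 1*(I*√11) = I*√11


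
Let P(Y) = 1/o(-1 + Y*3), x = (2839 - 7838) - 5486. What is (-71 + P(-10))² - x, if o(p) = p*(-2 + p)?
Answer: 16248263989/1046529 ≈ 15526.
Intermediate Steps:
x = -10485 (x = -4999 - 5486 = -10485)
P(Y) = 1/((-1 + 3*Y)*(-3 + 3*Y)) (P(Y) = 1/((-1 + Y*3)*(-2 + (-1 + Y*3))) = 1/((-1 + 3*Y)*(-2 + (-1 + 3*Y))) = 1/((-1 + 3*Y)*(-3 + 3*Y)))
(-71 + P(-10))² - x = (-71 + 1/(3*(-1 - 10)*(-1 + 3*(-10))))² - 1*(-10485) = (-71 + (⅓)/(-11*(-1 - 30)))² + 10485 = (-71 + (⅓)*(-1/11)/(-31))² + 10485 = (-71 + (⅓)*(-1/11)*(-1/31))² + 10485 = (-71 + 1/1023)² + 10485 = (-72632/1023)² + 10485 = 5275407424/1046529 + 10485 = 16248263989/1046529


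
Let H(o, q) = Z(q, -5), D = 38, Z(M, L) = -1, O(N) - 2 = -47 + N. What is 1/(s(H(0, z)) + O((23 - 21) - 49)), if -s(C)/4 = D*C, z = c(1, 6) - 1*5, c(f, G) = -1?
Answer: 1/60 ≈ 0.016667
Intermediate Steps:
O(N) = -45 + N (O(N) = 2 + (-47 + N) = -45 + N)
z = -6 (z = -1 - 1*5 = -1 - 5 = -6)
H(o, q) = -1
s(C) = -152*C
1/(s(H(0, z)) + O((23 - 21) - 49)) = 1/(-152*(-1) + (-45 + ((23 - 21) - 49))) = 1/(152 + (-45 + (2 - 49))) = 1/(152 + (-45 - 47)) = 1/(152 - 92) = 1/60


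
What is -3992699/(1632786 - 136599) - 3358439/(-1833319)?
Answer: -2295038165888/2742988054653 ≈ -0.83669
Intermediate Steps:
-3992699/(1632786 - 136599) - 3358439/(-1833319) = -3992699/1496187 - 3358439*(-1/1833319) = -3992699*1/1496187 + 3358439/1833319 = -3992699/1496187 + 3358439/1833319 = -2295038165888/2742988054653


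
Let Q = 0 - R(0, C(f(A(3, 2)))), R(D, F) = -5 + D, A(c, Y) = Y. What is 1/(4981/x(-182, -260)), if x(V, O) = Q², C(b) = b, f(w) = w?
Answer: 25/4981 ≈ 0.0050191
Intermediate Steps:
Q = 5 (Q = 0 - (-5 + 0) = 0 - 1*(-5) = 0 + 5 = 5)
x(V, O) = 25 (x(V, O) = 5² = 25)
1/(4981/x(-182, -260)) = 1/(4981/25) = 25/4981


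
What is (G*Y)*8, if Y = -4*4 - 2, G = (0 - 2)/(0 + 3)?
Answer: 96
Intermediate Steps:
G = -⅔ (G = -2/3 = -2*⅓ = -⅔ ≈ -0.66667)
Y = -18 (Y = -16 - 2 = -18)
(G*Y)*8 = -⅔*(-18)*8 = 12*8 = 96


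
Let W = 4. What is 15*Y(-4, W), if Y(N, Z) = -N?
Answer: 60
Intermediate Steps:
15*Y(-4, W) = 15*(-1*(-4)) = 15*4 = 60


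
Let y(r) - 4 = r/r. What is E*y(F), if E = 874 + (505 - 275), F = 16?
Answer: 5520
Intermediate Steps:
y(r) = 5 (y(r) = 4 + r/r = 4 + 1 = 5)
E = 1104 (E = 874 + 230 = 1104)
E*y(F) = 1104*5 = 5520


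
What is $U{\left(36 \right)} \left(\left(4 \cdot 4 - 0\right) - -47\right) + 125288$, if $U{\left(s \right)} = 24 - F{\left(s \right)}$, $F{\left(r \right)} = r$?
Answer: $124532$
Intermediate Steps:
$U{\left(s \right)} = 24 - s$
$U{\left(36 \right)} \left(\left(4 \cdot 4 - 0\right) - -47\right) + 125288 = \left(24 - 36\right) \left(\left(4 \cdot 4 - 0\right) - -47\right) + 125288 = \left(24 - 36\right) \left(\left(16 + 0\right) + 47\right) + 125288 = - 12 \left(16 + 47\right) + 125288 = \left(-12\right) 63 + 125288 = -756 + 125288 = 124532$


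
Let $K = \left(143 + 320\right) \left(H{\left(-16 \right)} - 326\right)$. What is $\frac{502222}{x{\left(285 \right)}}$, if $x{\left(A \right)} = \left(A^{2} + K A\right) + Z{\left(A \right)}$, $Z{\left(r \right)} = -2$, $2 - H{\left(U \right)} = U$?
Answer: $- \frac{502222}{40560917} \approx -0.012382$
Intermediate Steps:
$H{\left(U \right)} = 2 - U$
$K = -142604$ ($K = \left(143 + 320\right) \left(\left(2 - -16\right) - 326\right) = 463 \left(\left(2 + 16\right) - 326\right) = 463 \left(18 - 326\right) = 463 \left(-308\right) = -142604$)
$x{\left(A \right)} = -2 + A^{2} - 142604 A$ ($x{\left(A \right)} = \left(A^{2} - 142604 A\right) - 2 = -2 + A^{2} - 142604 A$)
$\frac{502222}{x{\left(285 \right)}} = \frac{502222}{-2 + 285^{2} - 40642140} = \frac{502222}{-2 + 81225 - 40642140} = \frac{502222}{-40560917} = 502222 \left(- \frac{1}{40560917}\right) = - \frac{502222}{40560917}$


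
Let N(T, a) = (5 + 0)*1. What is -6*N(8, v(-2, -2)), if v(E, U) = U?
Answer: -30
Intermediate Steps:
N(T, a) = 5 (N(T, a) = 5*1 = 5)
-6*N(8, v(-2, -2)) = -6*5 = -30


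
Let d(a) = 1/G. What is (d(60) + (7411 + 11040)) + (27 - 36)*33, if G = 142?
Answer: 2577869/142 ≈ 18154.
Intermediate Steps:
d(a) = 1/142
(d(60) + (7411 + 11040)) + (27 - 36)*33 = (1/142 + (7411 + 11040)) + (27 - 36)*33 = (1/142 + 18451) - 9*33 = 2620043/142 - 297 = 2577869/142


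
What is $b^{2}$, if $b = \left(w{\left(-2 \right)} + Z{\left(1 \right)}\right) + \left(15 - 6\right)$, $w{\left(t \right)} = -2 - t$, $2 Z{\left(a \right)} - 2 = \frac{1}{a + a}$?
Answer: $\frac{1681}{16} \approx 105.06$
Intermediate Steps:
$Z{\left(a \right)} = 1 + \frac{1}{4 a}$ ($Z{\left(a \right)} = 1 + \frac{1}{2 \left(a + a\right)} = 1 + \frac{1}{2 \cdot 2 a} = 1 + \frac{\frac{1}{2} \frac{1}{a}}{2} = 1 + \frac{1}{4 a}$)
$b = \frac{41}{4}$ ($b = \left(\left(-2 - -2\right) + \frac{\frac{1}{4} + 1}{1}\right) + \left(15 - 6\right) = \left(\left(-2 + 2\right) + 1 \cdot \frac{5}{4}\right) + 9 = \left(0 + \frac{5}{4}\right) + 9 = \frac{5}{4} + 9 = \frac{41}{4} \approx 10.25$)
$b^{2} = \left(\frac{41}{4}\right)^{2} = \frac{1681}{16}$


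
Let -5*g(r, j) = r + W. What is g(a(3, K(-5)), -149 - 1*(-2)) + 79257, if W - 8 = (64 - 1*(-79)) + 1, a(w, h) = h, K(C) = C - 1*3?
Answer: 396141/5 ≈ 79228.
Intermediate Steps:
K(C) = -3 + C (K(C) = C - 3 = -3 + C)
W = 152 (W = 8 + ((64 - 1*(-79)) + 1) = 8 + ((64 + 79) + 1) = 8 + (143 + 1) = 8 + 144 = 152)
g(r, j) = -152/5 - r/5 (g(r, j) = -(r + 152)/5 = -(152 + r)/5 = -152/5 - r/5)
g(a(3, K(-5)), -149 - 1*(-2)) + 79257 = (-152/5 - (-3 - 5)/5) + 79257 = (-152/5 - ⅕*(-8)) + 79257 = (-152/5 + 8/5) + 79257 = -144/5 + 79257 = 396141/5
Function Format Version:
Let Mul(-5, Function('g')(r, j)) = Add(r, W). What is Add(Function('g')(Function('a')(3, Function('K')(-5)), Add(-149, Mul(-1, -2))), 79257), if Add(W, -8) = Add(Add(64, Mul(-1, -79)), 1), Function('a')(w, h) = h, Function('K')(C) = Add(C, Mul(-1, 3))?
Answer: Rational(396141, 5) ≈ 79228.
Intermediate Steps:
Function('K')(C) = Add(-3, C) (Function('K')(C) = Add(C, -3) = Add(-3, C))
W = 152 (W = Add(8, Add(Add(64, Mul(-1, -79)), 1)) = Add(8, Add(Add(64, 79), 1)) = Add(8, Add(143, 1)) = Add(8, 144) = 152)
Function('g')(r, j) = Add(Rational(-152, 5), Mul(Rational(-1, 5), r)) (Function('g')(r, j) = Mul(Rational(-1, 5), Add(r, 152)) = Mul(Rational(-1, 5), Add(152, r)) = Add(Rational(-152, 5), Mul(Rational(-1, 5), r)))
Add(Function('g')(Function('a')(3, Function('K')(-5)), Add(-149, Mul(-1, -2))), 79257) = Add(Add(Rational(-152, 5), Mul(Rational(-1, 5), Add(-3, -5))), 79257) = Add(Add(Rational(-152, 5), Mul(Rational(-1, 5), -8)), 79257) = Add(Add(Rational(-152, 5), Rational(8, 5)), 79257) = Add(Rational(-144, 5), 79257) = Rational(396141, 5)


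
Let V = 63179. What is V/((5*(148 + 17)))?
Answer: 63179/825 ≈ 76.581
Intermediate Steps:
V/((5*(148 + 17))) = 63179/((5*(148 + 17))) = 63179/((5*165)) = 63179/825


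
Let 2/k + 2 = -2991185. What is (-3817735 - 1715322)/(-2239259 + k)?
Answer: 16550408168659/6698042410435 ≈ 2.4709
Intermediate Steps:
k = -2/2991187 (k = 2/(-2 - 2991185) = 2/(-2991187) = 2*(-1/2991187) = -2/2991187 ≈ -6.6863e-7)
(-3817735 - 1715322)/(-2239259 + k) = (-3817735 - 1715322)/(-2239259 - 2/2991187) = -5533057/(-6698042410435/2991187) = -5533057*(-2991187/6698042410435) = 16550408168659/6698042410435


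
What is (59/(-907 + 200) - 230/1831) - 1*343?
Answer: -444289970/1294517 ≈ -343.21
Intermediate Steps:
(59/(-907 + 200) - 230/1831) - 1*343 = (59/(-707) - 230*1/1831) - 343 = (59*(-1/707) - 230/1831) - 343 = (-59/707 - 230/1831) - 343 = -270639/1294517 - 343 = -444289970/1294517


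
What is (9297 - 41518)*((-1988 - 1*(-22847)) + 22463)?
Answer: -1395878162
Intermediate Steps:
(9297 - 41518)*((-1988 - 1*(-22847)) + 22463) = -32221*((-1988 + 22847) + 22463) = -32221*(20859 + 22463) = -32221*43322 = -1395878162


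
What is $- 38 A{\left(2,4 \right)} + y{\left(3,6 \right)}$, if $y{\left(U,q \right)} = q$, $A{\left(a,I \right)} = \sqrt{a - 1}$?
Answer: $-32$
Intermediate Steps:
$A{\left(a,I \right)} = \sqrt{-1 + a}$
$- 38 A{\left(2,4 \right)} + y{\left(3,6 \right)} = - 38 \sqrt{-1 + 2} + 6 = - 38 \sqrt{1} + 6 = \left(-38\right) 1 + 6 = -38 + 6 = -32$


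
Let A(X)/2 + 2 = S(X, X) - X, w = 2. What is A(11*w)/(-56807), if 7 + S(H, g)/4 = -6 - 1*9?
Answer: 224/56807 ≈ 0.0039432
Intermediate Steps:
S(H, g) = -88 (S(H, g) = -28 + 4*(-6 - 1*9) = -28 + 4*(-6 - 9) = -28 + 4*(-15) = -28 - 60 = -88)
A(X) = -180 - 2*X (A(X) = -4 + 2*(-88 - X) = -4 + (-176 - 2*X) = -180 - 2*X)
A(11*w)/(-56807) = (-180 - 22*2)/(-56807) = (-180 - 2*22)*(-1/56807) = (-180 - 44)*(-1/56807) = -224*(-1/56807) = 224/56807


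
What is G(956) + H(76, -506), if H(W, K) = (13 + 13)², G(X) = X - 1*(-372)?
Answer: 2004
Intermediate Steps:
G(X) = 372 + X (G(X) = X + 372 = 372 + X)
H(W, K) = 676 (H(W, K) = 26² = 676)
G(956) + H(76, -506) = (372 + 956) + 676 = 1328 + 676 = 2004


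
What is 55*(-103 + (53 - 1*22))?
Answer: -3960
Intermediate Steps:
55*(-103 + (53 - 1*22)) = 55*(-103 + (53 - 22)) = 55*(-103 + 31) = 55*(-72) = -3960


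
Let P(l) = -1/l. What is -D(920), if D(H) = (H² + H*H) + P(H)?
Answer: -1557375999/920 ≈ -1.6928e+6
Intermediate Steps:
D(H) = -1/H + 2*H² (D(H) = (H² + H*H) - 1/H = (H² + H²) - 1/H = 2*H² - 1/H = -1/H + 2*H²)
-D(920) = -(-1 + 2*920³)/920 = -(-1 + 2*778688000)/920 = -(-1 + 1557376000)/920 = -1557375999/920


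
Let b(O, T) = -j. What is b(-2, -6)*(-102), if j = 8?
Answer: 816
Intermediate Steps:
b(O, T) = -8 (b(O, T) = -1*8 = -8)
b(-2, -6)*(-102) = -8*(-102) = 816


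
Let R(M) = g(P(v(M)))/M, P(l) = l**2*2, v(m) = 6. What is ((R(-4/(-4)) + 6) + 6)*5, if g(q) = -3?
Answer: 45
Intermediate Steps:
P(l) = 2*l**2
R(M) = -3/M
((R(-4/(-4)) + 6) + 6)*5 = ((-3/((-4/(-4))) + 6) + 6)*5 = ((-3/((-4*(-1/4))) + 6) + 6)*5 = ((-3/1 + 6) + 6)*5 = ((-3*1 + 6) + 6)*5 = ((-3 + 6) + 6)*5 = (3 + 6)*5 = 9*5 = 45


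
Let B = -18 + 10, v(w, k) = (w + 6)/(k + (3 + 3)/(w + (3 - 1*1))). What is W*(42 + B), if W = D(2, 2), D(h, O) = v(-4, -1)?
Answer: -17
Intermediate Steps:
v(w, k) = (6 + w)/(k + 6/(2 + w)) (v(w, k) = (6 + w)/(k + 6/(w + (3 - 1))) = (6 + w)/(k + 6/(w + 2)) = (6 + w)/(k + 6/(2 + w)))
D(h, O) = -½ (D(h, O) = (12 + (-4)² + 8*(-4))/(6 + 2*(-1) - 1*(-4)) = (12 + 16 - 32)/(6 - 2 + 4) = -4/8 = (⅛)*(-4) = -½)
W = -½ ≈ -0.50000
B = -8
W*(42 + B) = -(42 - 8)/2 = -½*34 = -17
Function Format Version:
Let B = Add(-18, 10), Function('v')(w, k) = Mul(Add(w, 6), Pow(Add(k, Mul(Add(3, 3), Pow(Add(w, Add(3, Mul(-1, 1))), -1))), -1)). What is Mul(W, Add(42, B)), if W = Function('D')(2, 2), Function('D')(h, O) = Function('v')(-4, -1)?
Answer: -17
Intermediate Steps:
Function('v')(w, k) = Mul(Pow(Add(k, Mul(6, Pow(Add(2, w), -1))), -1), Add(6, w)) (Function('v')(w, k) = Mul(Add(6, w), Pow(Add(k, Mul(6, Pow(Add(w, Add(3, -1)), -1))), -1)) = Mul(Add(6, w), Pow(Add(k, Mul(6, Pow(Add(w, 2), -1))), -1)) = Mul(Add(6, w), Pow(Add(k, Mul(6, Pow(Add(2, w), -1))), -1)) = Mul(Pow(Add(k, Mul(6, Pow(Add(2, w), -1))), -1), Add(6, w)))
Function('D')(h, O) = Rational(-1, 2) (Function('D')(h, O) = Mul(Pow(Add(6, Mul(2, -1), Mul(-1, -4)), -1), Add(12, Pow(-4, 2), Mul(8, -4))) = Mul(Pow(Add(6, -2, 4), -1), Add(12, 16, -32)) = Mul(Pow(8, -1), -4) = Mul(Rational(1, 8), -4) = Rational(-1, 2))
W = Rational(-1, 2) ≈ -0.50000
B = -8
Mul(W, Add(42, B)) = Mul(Rational(-1, 2), Add(42, -8)) = Mul(Rational(-1, 2), 34) = -17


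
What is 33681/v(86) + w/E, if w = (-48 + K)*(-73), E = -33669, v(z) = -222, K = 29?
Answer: -378104501/2491506 ≈ -151.76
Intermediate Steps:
w = 1387 (w = (-48 + 29)*(-73) = -19*(-73) = 1387)
33681/v(86) + w/E = 33681/(-222) + 1387/(-33669) = 33681*(-1/222) + 1387*(-1/33669) = -11227/74 - 1387/33669 = -378104501/2491506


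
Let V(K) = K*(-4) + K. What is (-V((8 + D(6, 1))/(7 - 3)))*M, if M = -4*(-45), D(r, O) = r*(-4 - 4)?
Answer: -5400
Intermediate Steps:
D(r, O) = -8*r (D(r, O) = r*(-8) = -8*r)
V(K) = -3*K (V(K) = -4*K + K = -3*K)
M = 180
(-V((8 + D(6, 1))/(7 - 3)))*M = -(-3)*(8 - 8*6)/(7 - 3)*180 = -(-3)*(8 - 48)/4*180 = -(-3)*(-40*1/4)*180 = -(-3)*(-10)*180 = -1*30*180 = -30*180 = -5400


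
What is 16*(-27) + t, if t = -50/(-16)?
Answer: -3431/8 ≈ -428.88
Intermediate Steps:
t = 25/8 (t = -50*(-1/16) = 25/8 ≈ 3.1250)
16*(-27) + t = 16*(-27) + 25/8 = -432 + 25/8 = -3431/8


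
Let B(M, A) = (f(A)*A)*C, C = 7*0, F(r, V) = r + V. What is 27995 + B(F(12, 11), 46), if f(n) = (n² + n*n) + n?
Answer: 27995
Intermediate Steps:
F(r, V) = V + r
f(n) = n + 2*n² (f(n) = (n² + n²) + n = 2*n² + n = n + 2*n²)
C = 0
B(M, A) = 0 (B(M, A) = ((A*(1 + 2*A))*A)*0 = (A²*(1 + 2*A))*0 = 0)
27995 + B(F(12, 11), 46) = 27995 + 0 = 27995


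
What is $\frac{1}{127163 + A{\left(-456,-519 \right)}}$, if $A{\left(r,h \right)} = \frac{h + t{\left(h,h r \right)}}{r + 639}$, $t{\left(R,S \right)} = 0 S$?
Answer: $\frac{61}{7756770} \approx 7.8641 \cdot 10^{-6}$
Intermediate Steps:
$t{\left(R,S \right)} = 0$
$A{\left(r,h \right)} = \frac{h}{639 + r}$ ($A{\left(r,h \right)} = \frac{h + 0}{r + 639} = \frac{h}{639 + r}$)
$\frac{1}{127163 + A{\left(-456,-519 \right)}} = \frac{1}{127163 - \frac{519}{639 - 456}} = \frac{1}{127163 - \frac{519}{183}} = \frac{1}{127163 - \frac{173}{61}} = \frac{1}{\frac{7756770}{61}} = \frac{61}{7756770}$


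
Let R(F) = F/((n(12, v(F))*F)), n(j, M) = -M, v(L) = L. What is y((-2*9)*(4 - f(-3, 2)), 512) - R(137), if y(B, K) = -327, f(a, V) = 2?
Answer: -44798/137 ≈ -326.99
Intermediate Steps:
R(F) = -1/F (R(F) = F/(((-F)*F)) = F/((-F**2)) = F*(-1/F**2) = -1/F)
y((-2*9)*(4 - f(-3, 2)), 512) - R(137) = -327 - (-1)/137 = -327 - 1*(-1/137) = -327 + 1/137 = -44798/137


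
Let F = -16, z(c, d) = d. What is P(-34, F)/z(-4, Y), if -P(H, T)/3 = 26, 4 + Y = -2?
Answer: 13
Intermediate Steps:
Y = -6 (Y = -4 - 2 = -6)
P(H, T) = -78 (P(H, T) = -3*26 = -78)
P(-34, F)/z(-4, Y) = -78/(-6) = -78*(-⅙) = 13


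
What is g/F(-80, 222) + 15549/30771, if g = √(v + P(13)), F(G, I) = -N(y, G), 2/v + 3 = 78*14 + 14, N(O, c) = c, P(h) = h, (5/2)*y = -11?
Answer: 5183/10257 + √15818123/88240 ≈ 0.55039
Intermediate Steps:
y = -22/5 (y = (⅖)*(-11) = -22/5 ≈ -4.4000)
v = 2/1103 (v = 2/(-3 + (78*14 + 14)) = 2/(-3 + (1092 + 14)) = 2/(-3 + 1106) = 2/1103 ≈ 0.0018132)
F(G, I) = -G
g = √15818123/1103 (g = √(2/1103 + 13) = √(14341/1103) = √15818123/1103 ≈ 3.6058)
g/F(-80, 222) + 15549/30771 = (√15818123/1103)/((-1*(-80))) + 15549/30771 = (√15818123/1103)/80 + 15549*(1/30771) = (√15818123/1103)*(1/80) + 5183/10257 = √15818123/88240 + 5183/10257 = 5183/10257 + √15818123/88240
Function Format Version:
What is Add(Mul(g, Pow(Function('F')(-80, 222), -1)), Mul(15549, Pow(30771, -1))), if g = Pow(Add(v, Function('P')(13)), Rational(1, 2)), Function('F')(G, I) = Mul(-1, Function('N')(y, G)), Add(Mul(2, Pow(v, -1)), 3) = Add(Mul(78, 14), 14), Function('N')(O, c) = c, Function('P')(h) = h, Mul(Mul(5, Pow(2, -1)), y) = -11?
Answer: Add(Rational(5183, 10257), Mul(Rational(1, 88240), Pow(15818123, Rational(1, 2)))) ≈ 0.55039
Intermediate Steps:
y = Rational(-22, 5) (y = Mul(Rational(2, 5), -11) = Rational(-22, 5) ≈ -4.4000)
v = Rational(2, 1103) (v = Mul(2, Pow(Add(-3, Add(Mul(78, 14), 14)), -1)) = Mul(2, Pow(Add(-3, Add(1092, 14)), -1)) = Mul(2, Pow(Add(-3, 1106), -1)) = Mul(2, Pow(1103, -1)) = Mul(2, Rational(1, 1103)) = Rational(2, 1103) ≈ 0.0018132)
Function('F')(G, I) = Mul(-1, G)
g = Mul(Rational(1, 1103), Pow(15818123, Rational(1, 2))) (g = Pow(Add(Rational(2, 1103), 13), Rational(1, 2)) = Pow(Rational(14341, 1103), Rational(1, 2)) = Mul(Rational(1, 1103), Pow(15818123, Rational(1, 2))) ≈ 3.6058)
Add(Mul(g, Pow(Function('F')(-80, 222), -1)), Mul(15549, Pow(30771, -1))) = Add(Mul(Mul(Rational(1, 1103), Pow(15818123, Rational(1, 2))), Pow(Mul(-1, -80), -1)), Mul(15549, Pow(30771, -1))) = Add(Mul(Mul(Rational(1, 1103), Pow(15818123, Rational(1, 2))), Pow(80, -1)), Mul(15549, Rational(1, 30771))) = Add(Mul(Mul(Rational(1, 1103), Pow(15818123, Rational(1, 2))), Rational(1, 80)), Rational(5183, 10257)) = Add(Mul(Rational(1, 88240), Pow(15818123, Rational(1, 2))), Rational(5183, 10257)) = Add(Rational(5183, 10257), Mul(Rational(1, 88240), Pow(15818123, Rational(1, 2))))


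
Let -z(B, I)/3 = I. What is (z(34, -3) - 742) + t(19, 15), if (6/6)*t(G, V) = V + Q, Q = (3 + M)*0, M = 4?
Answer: -718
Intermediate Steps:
z(B, I) = -3*I
Q = 0 (Q = (3 + 4)*0 = 7*0 = 0)
t(G, V) = V (t(G, V) = V + 0 = V)
(z(34, -3) - 742) + t(19, 15) = (-3*(-3) - 742) + 15 = (9 - 742) + 15 = -733 + 15 = -718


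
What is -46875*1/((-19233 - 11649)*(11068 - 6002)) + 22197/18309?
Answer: 22702870563/18721636036 ≈ 1.2127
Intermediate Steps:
-46875*1/((-19233 - 11649)*(11068 - 6002)) + 22197/18309 = -46875/(5066*(-30882)) + 22197*(1/18309) = -46875/(-156448212) + 7399/6103 = -46875*(-1/156448212) + 7399/6103 = 15625/52149404 + 7399/6103 = 22702870563/18721636036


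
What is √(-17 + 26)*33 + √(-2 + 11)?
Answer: 102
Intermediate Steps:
√(-17 + 26)*33 + √(-2 + 11) = √9*33 + √9 = 3*33 + 3 = 99 + 3 = 102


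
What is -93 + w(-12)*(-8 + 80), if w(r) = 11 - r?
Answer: 1563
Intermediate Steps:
-93 + w(-12)*(-8 + 80) = -93 + (11 - 1*(-12))*(-8 + 80) = -93 + (11 + 12)*72 = -93 + 23*72 = -93 + 1656 = 1563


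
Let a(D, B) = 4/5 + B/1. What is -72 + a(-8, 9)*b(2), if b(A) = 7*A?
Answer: 326/5 ≈ 65.200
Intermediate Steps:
a(D, B) = ⅘ + B (a(D, B) = 4*(⅕) + B*1 = ⅘ + B)
-72 + a(-8, 9)*b(2) = -72 + (⅘ + 9)*(7*2) = -72 + (49/5)*14 = -72 + 686/5 = 326/5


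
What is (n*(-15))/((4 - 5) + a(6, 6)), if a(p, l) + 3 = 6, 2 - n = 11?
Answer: 135/2 ≈ 67.500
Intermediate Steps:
n = -9 (n = 2 - 1*11 = 2 - 11 = -9)
a(p, l) = 3 (a(p, l) = -3 + 6 = 3)
(n*(-15))/((4 - 5) + a(6, 6)) = (-9*(-15))/((4 - 5) + 3) = 135/(-1 + 3) = 135/2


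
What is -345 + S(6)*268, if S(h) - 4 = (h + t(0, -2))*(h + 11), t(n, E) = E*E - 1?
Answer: 41731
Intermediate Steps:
t(n, E) = -1 + E² (t(n, E) = E² - 1 = -1 + E²)
S(h) = 4 + (3 + h)*(11 + h) (S(h) = 4 + (h + (-1 + (-2)²))*(h + 11) = 4 + (h + (-1 + 4))*(11 + h) = 4 + (h + 3)*(11 + h) = 4 + (3 + h)*(11 + h))
-345 + S(6)*268 = -345 + (37 + 6² + 14*6)*268 = -345 + (37 + 36 + 84)*268 = -345 + 157*268 = -345 + 42076 = 41731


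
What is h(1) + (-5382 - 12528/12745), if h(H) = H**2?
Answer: -68593373/12745 ≈ -5382.0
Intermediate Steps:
h(1) + (-5382 - 12528/12745) = 1**2 + (-5382 - 12528/12745) = 1 + (-5382 - 12528/12745) = 1 - 68606118/12745 = -68593373/12745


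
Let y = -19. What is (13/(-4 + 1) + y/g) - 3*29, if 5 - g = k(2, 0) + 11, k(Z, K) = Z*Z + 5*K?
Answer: -2683/30 ≈ -89.433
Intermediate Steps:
k(Z, K) = Z**2 + 5*K
g = -10 (g = 5 - ((2**2 + 5*0) + 11) = 5 - ((4 + 0) + 11) = 5 - (4 + 11) = 5 - 1*15 = 5 - 15 = -10)
(13/(-4 + 1) + y/g) - 3*29 = (13/(-4 + 1) - 19/(-10)) - 3*29 = (13/(-3) - 19*(-1/10)) - 87 = (13*(-1/3) + 19/10) - 87 = (-13/3 + 19/10) - 87 = -73/30 - 87 = -2683/30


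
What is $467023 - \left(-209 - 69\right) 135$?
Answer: $504553$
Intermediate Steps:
$467023 - \left(-209 - 69\right) 135 = 467023 - \left(-278\right) 135 = 467023 - -37530 = 467023 + 37530 = 504553$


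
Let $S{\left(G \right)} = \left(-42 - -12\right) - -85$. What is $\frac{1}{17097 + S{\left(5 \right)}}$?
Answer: $\frac{1}{17152} \approx 5.8302 \cdot 10^{-5}$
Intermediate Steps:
$S{\left(G \right)} = 55$ ($S{\left(G \right)} = \left(-42 + 12\right) + 85 = -30 + 85 = 55$)
$\frac{1}{17097 + S{\left(5 \right)}} = \frac{1}{17097 + 55} = \frac{1}{17152}$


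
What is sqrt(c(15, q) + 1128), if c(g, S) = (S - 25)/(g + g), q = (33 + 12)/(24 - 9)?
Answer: sqrt(253635)/15 ≈ 33.575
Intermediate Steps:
q = 3 (q = 45/15 = 45*(1/15) = 3)
c(g, S) = (-25 + S)/(2*g) (c(g, S) = (-25 + S)/((2*g)) = (-25 + S)*(1/(2*g)) = (-25 + S)/(2*g))
sqrt(c(15, q) + 1128) = sqrt((1/2)*(-25 + 3)/15 + 1128) = sqrt((1/2)*(1/15)*(-22) + 1128) = sqrt(-11/15 + 1128) = sqrt(16909/15) = sqrt(253635)/15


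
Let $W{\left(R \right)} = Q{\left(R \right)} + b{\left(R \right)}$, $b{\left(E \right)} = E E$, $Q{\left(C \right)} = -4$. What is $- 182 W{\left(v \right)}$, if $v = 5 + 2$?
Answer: $-8190$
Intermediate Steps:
$b{\left(E \right)} = E^{2}$
$v = 7$
$W{\left(R \right)} = -4 + R^{2}$
$- 182 W{\left(v \right)} = - 182 \left(-4 + 7^{2}\right) = - 182 \left(-4 + 49\right) = \left(-182\right) 45 = -8190$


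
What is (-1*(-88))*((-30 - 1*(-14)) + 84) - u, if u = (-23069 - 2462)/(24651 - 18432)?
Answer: 37240027/6219 ≈ 5988.1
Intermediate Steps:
u = -25531/6219 ≈ -4.1053
(-1*(-88))*((-30 - 1*(-14)) + 84) - u = (-1*(-88))*((-30 - 1*(-14)) + 84) - 1*(-25531/6219) = 88*((-30 + 14) + 84) + 25531/6219 = 88*(-16 + 84) + 25531/6219 = 88*68 + 25531/6219 = 5984 + 25531/6219 = 37240027/6219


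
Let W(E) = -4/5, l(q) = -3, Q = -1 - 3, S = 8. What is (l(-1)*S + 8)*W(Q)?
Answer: 64/5 ≈ 12.800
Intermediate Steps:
Q = -4
W(E) = -4/5 (W(E) = -4*1/5 = -4/5)
(l(-1)*S + 8)*W(Q) = (-3*8 + 8)*(-4/5) = (-24 + 8)*(-4/5) = -16*(-4/5) = 64/5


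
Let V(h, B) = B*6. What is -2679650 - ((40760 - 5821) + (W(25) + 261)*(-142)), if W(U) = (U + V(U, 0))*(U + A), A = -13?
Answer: -2634927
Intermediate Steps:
V(h, B) = 6*B
W(U) = U*(-13 + U) (W(U) = (U + 6*0)*(U - 13) = (U + 0)*(-13 + U) = U*(-13 + U))
-2679650 - ((40760 - 5821) + (W(25) + 261)*(-142)) = -2679650 - ((40760 - 5821) + (25*(-13 + 25) + 261)*(-142)) = -2679650 - (34939 + (25*12 + 261)*(-142)) = -2679650 - (34939 + (300 + 261)*(-142)) = -2679650 - (34939 + 561*(-142)) = -2679650 - (34939 - 79662) = -2679650 - 1*(-44723) = -2679650 + 44723 = -2634927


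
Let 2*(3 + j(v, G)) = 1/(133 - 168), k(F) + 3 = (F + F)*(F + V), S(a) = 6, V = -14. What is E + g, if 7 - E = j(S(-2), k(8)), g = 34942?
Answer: 2446641/70 ≈ 34952.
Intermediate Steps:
k(F) = -3 + 2*F*(-14 + F) (k(F) = -3 + (F + F)*(F - 14) = -3 + (2*F)*(-14 + F) = -3 + 2*F*(-14 + F))
j(v, G) = -211/70 (j(v, G) = -3 + 1/(2*(133 - 168)) = -3 + (1/2)/(-35) = -3 + (1/2)*(-1/35) = -3 - 1/70 = -211/70)
E = 701/70 (E = 7 - 1*(-211/70) = 7 + 211/70 = 701/70 ≈ 10.014)
E + g = 701/70 + 34942 = 2446641/70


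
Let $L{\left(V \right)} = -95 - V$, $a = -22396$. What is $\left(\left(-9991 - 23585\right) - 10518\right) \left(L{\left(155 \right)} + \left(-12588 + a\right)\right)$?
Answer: $1553607996$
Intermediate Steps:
$\left(\left(-9991 - 23585\right) - 10518\right) \left(L{\left(155 \right)} + \left(-12588 + a\right)\right) = \left(\left(-9991 - 23585\right) - 10518\right) \left(\left(-95 - 155\right) - 34984\right) = \left(-33576 - 10518\right) \left(\left(-95 - 155\right) - 34984\right) = - 44094 \left(-250 - 34984\right) = \left(-44094\right) \left(-35234\right) = 1553607996$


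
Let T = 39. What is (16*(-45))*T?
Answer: -28080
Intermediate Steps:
(16*(-45))*T = (16*(-45))*39 = -720*39 = -28080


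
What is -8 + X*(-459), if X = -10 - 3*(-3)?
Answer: 451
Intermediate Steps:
X = -1 (X = -10 + 9 = -1)
-8 + X*(-459) = -8 - 1*(-459) = -8 + 459 = 451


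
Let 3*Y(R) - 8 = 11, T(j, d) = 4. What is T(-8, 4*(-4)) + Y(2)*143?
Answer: 2729/3 ≈ 909.67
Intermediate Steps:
Y(R) = 19/3 (Y(R) = 8/3 + (⅓)*11 = 8/3 + 11/3 = 19/3)
T(-8, 4*(-4)) + Y(2)*143 = 4 + (19/3)*143 = 4 + 2717/3 = 2729/3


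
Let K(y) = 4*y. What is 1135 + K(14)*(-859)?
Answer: -46969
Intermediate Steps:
1135 + K(14)*(-859) = 1135 + (4*14)*(-859) = 1135 + 56*(-859) = 1135 - 48104 = -46969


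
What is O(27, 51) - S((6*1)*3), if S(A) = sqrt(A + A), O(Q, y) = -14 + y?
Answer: 31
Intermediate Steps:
S(A) = sqrt(2)*sqrt(A) (S(A) = sqrt(2*A) = sqrt(2)*sqrt(A))
O(27, 51) - S((6*1)*3) = (-14 + 51) - sqrt(2)*sqrt((6*1)*3) = 37 - sqrt(2)*sqrt(6*3) = 37 - sqrt(2)*sqrt(18) = 37 - sqrt(2)*3*sqrt(2) = 37 - 1*6 = 37 - 6 = 31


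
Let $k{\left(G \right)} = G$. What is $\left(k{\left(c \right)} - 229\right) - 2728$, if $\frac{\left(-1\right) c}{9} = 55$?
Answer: $-3452$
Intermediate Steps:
$c = -495$ ($c = \left(-9\right) 55 = -495$)
$\left(k{\left(c \right)} - 229\right) - 2728 = \left(-495 - 229\right) - 2728 = -724 - 2728 = -3452$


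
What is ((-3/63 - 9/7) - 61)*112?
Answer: -20944/3 ≈ -6981.3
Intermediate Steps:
((-3/63 - 9/7) - 61)*112 = ((-3*1/63 - 9*⅐) - 61)*112 = ((-1/21 - 9/7) - 61)*112 = (-4/3 - 61)*112 = -187/3*112 = -20944/3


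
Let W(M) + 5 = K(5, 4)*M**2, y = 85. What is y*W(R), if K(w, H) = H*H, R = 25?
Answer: 849575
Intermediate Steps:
K(w, H) = H**2
W(M) = -5 + 16*M**2 (W(M) = -5 + 4**2*M**2 = -5 + 16*M**2)
y*W(R) = 85*(-5 + 16*25**2) = 85*(-5 + 16*625) = 85*(-5 + 10000) = 85*9995 = 849575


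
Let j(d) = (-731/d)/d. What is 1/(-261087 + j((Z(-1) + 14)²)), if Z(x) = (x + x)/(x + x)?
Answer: -50625/13217530106 ≈ -3.8301e-6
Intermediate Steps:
Z(x) = 1 (Z(x) = (2*x)/((2*x)) = (2*x)*(1/(2*x)) = 1)
j(d) = -731/d²
1/(-261087 + j((Z(-1) + 14)²)) = 1/(-261087 - 731/(1 + 14)⁴) = 1/(-261087 - 731/(15²)²) = 1/(-261087 - 731/225²) = 1/(-261087 - 731*1/50625) = 1/(-261087 - 731/50625) = 1/(-13217530106/50625) = -50625/13217530106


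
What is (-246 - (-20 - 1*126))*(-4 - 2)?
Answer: 600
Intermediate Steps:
(-246 - (-20 - 1*126))*(-4 - 2) = (-246 - (-20 - 126))*(-6) = (-246 - 1*(-146))*(-6) = (-246 + 146)*(-6) = -100*(-6) = 600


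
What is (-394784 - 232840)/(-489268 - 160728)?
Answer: 156906/162499 ≈ 0.96558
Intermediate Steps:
(-394784 - 232840)/(-489268 - 160728) = -627624/(-649996) = -627624*(-1/649996) = 156906/162499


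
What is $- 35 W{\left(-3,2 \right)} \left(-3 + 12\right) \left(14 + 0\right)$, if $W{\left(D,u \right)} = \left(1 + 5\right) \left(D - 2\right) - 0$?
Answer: $132300$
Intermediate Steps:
$W{\left(D,u \right)} = -12 + 6 D$ ($W{\left(D,u \right)} = 6 \left(-2 + D\right) + 0 = \left(-12 + 6 D\right) + 0 = -12 + 6 D$)
$- 35 W{\left(-3,2 \right)} \left(-3 + 12\right) \left(14 + 0\right) = - 35 \left(-12 + 6 \left(-3\right)\right) \left(-3 + 12\right) \left(14 + 0\right) = - 35 \left(-12 - 18\right) 9 \cdot 14 = \left(-35\right) \left(-30\right) 126 = 1050 \cdot 126 = 132300$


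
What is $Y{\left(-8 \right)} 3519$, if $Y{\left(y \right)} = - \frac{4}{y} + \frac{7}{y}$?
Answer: $- \frac{10557}{8} \approx -1319.6$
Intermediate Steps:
$Y{\left(y \right)} = \frac{3}{y}$
$Y{\left(-8 \right)} 3519 = \frac{3}{-8} \cdot 3519 = 3 \left(- \frac{1}{8}\right) 3519 = \left(- \frac{3}{8}\right) 3519 = - \frac{10557}{8}$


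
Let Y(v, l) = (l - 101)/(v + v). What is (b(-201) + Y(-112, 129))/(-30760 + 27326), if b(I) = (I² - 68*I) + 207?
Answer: -434207/27472 ≈ -15.805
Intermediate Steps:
b(I) = 207 + I² - 68*I
Y(v, l) = (-101 + l)/(2*v) (Y(v, l) = (-101 + l)/((2*v)) = (-101 + l)*(1/(2*v)) = (-101 + l)/(2*v))
(b(-201) + Y(-112, 129))/(-30760 + 27326) = ((207 + (-201)² - 68*(-201)) + (½)*(-101 + 129)/(-112))/(-30760 + 27326) = ((207 + 40401 + 13668) + (½)*(-1/112)*28)/(-3434) = (54276 - ⅛)*(-1/3434) = (434207/8)*(-1/3434) = -434207/27472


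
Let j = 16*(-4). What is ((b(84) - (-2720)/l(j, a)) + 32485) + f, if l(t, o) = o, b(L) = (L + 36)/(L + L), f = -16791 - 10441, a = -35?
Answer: 5176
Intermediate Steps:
f = -27232
b(L) = (36 + L)/(2*L) (b(L) = (36 + L)/((2*L)) = (36 + L)*(1/(2*L)) = (36 + L)/(2*L))
j = -64
((b(84) - (-2720)/l(j, a)) + 32485) + f = (((½)*(36 + 84)/84 - (-2720)/(-35)) + 32485) - 27232 = (((½)*(1/84)*120 - (-2720)*(-1)/35) + 32485) - 27232 = ((5/7 - 1*544/7) + 32485) - 27232 = ((5/7 - 544/7) + 32485) - 27232 = (-77 + 32485) - 27232 = 32408 - 27232 = 5176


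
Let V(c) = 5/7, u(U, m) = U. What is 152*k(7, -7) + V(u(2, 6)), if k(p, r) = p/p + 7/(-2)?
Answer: -2655/7 ≈ -379.29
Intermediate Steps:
V(c) = 5/7 (V(c) = 5*(⅐) = 5/7)
k(p, r) = -5/2 (k(p, r) = 1 + 7*(-½) = 1 - 7/2 = -5/2)
152*k(7, -7) + V(u(2, 6)) = 152*(-5/2) + 5/7 = -380 + 5/7 = -2655/7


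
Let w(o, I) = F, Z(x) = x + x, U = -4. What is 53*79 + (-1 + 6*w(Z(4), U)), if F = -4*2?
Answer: 4138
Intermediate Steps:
F = -8
Z(x) = 2*x
w(o, I) = -8
53*79 + (-1 + 6*w(Z(4), U)) = 53*79 + (-1 + 6*(-8)) = 4187 + (-1 - 48) = 4187 - 49 = 4138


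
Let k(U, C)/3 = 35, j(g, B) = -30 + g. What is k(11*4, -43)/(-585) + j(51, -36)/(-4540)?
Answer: -32599/177060 ≈ -0.18411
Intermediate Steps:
k(U, C) = 105 (k(U, C) = 3*35 = 105)
k(11*4, -43)/(-585) + j(51, -36)/(-4540) = 105/(-585) + (-30 + 51)/(-4540) = 105*(-1/585) + 21*(-1/4540) = -7/39 - 21/4540 = -32599/177060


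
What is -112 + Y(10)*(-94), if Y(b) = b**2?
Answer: -9512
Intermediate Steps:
-112 + Y(10)*(-94) = -112 + 10**2*(-94) = -112 + 100*(-94) = -112 - 9400 = -9512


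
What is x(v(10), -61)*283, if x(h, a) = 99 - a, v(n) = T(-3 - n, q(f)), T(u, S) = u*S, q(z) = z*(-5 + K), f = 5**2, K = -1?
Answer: 45280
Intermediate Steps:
f = 25
q(z) = -6*z (q(z) = z*(-5 - 1) = z*(-6) = -6*z)
T(u, S) = S*u
v(n) = 450 + 150*n (v(n) = (-6*25)*(-3 - n) = -150*(-3 - n) = 450 + 150*n)
x(v(10), -61)*283 = (99 - 1*(-61))*283 = (99 + 61)*283 = 160*283 = 45280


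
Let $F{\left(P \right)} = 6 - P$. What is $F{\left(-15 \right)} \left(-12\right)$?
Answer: $-252$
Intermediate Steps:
$F{\left(-15 \right)} \left(-12\right) = \left(6 - -15\right) \left(-12\right) = \left(6 + 15\right) \left(-12\right) = 21 \left(-12\right) = -252$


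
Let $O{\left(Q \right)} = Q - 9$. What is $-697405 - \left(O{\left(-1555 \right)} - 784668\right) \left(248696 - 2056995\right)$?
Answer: $-1421743236773$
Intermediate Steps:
$O{\left(Q \right)} = -9 + Q$
$-697405 - \left(O{\left(-1555 \right)} - 784668\right) \left(248696 - 2056995\right) = -697405 - \left(\left(-9 - 1555\right) - 784668\right) \left(248696 - 2056995\right) = -697405 - \left(-1564 - 784668\right) \left(-1808299\right) = -697405 - \left(-786232\right) \left(-1808299\right) = -697405 - 1421742539368 = -1421743236773$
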